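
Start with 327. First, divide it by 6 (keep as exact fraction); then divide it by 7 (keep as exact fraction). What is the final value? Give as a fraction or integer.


Start with 327.
Step 1: Divide by 6: 327 / 6 = 109/2
Step 2: Divide by 7: 109/2 / 7 = 109/14
Final result = 109/14

109/14


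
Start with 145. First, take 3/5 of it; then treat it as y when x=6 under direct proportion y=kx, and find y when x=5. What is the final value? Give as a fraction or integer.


Start with 145.
Step 1: Take 3/5: 145 * 3/5 = 87
Step 2: Direct prop: k = (87)/6; new y = k*5 = 87*5/6 = 145/2
Final result = 145/2

145/2


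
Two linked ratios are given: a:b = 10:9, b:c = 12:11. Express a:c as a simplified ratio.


Given a:b = 10:9 and b:c = 12:11
Make b consistent. Multiply first ratio by 12: a:b = 120:108
Multiply second ratio by 9: b:c = 108:99
Now b = 108 in both, so a:b:c = 120:108:99
Therefore a:c = 120:99
Simplify by GCD: a:c = 40:33

40:33


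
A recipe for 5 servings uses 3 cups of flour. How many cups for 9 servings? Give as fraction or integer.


Original: 3 cups for 5 servings
Target servings = 9
Scaling factor = 9/5
New amount = 3 * 9/5
= 27/5
= 27/5 cups

27/5


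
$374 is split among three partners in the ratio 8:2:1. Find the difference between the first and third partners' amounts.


Total parts = 8 + 2 + 1 = 11
Value per part = 374 / 11 = 34
Shares: 8*34=272, 2*34=68, 1*34=34
First share = 272, third share = 34
Difference = |272 - 34| = 238

238


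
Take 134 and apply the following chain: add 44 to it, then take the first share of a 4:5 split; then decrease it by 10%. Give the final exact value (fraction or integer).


Start with 134.
Step 1: Add 44: 134+44=178; split 4:5 first = 178*4/9 = 712/9
Step 2: Decrease by 10%: 712/9 * 90/100 = 356/5
Final result = 356/5

356/5


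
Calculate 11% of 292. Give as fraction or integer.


Compute 11% of 292
Convert percentage: 11% = 11/100
Multiply: 292 * 11/100
= 3212/100
= 803/25

803/25


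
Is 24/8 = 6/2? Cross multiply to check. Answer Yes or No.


Cross multiply to check 24/8 = 6/2
Left cross product: 24 * 2 = 48
Right cross product: 8 * 6 = 48
48 = 48
Equal, so proportions match => Yes

Yes


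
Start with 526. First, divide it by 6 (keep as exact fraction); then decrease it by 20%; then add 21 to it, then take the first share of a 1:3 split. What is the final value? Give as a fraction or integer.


Start with 526.
Step 1: Divide by 6: 526 / 6 = 263/3
Step 2: Decrease by 20%: 263/3 * 80/100 = 1052/15
Step 3: Add 21: 1052/15+21=1367/15; split 1:3 first = 1367/15*1/4 = 1367/60
Final result = 1367/60

1367/60


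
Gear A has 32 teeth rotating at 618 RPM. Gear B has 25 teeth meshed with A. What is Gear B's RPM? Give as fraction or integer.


Gear ratio: teeth_A * RPM_A = teeth_B * RPM_B
32 * 618 = 25 * RPM_B
19776 = 25 * RPM_B
RPM_B = 19776 / 25
RPM_B = 19776/25

19776/25


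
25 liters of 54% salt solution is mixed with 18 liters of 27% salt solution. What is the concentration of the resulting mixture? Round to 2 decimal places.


Solute in mixture 1 = 54% of 25 L = 25*54/100 = 27/2 L
Solute in mixture 2 = 27% of 18 L = 18*27/100 = 243/50 L
Total solute = 27/2 + 243/50 = 459/25 L
Total volume = 25 + 18 = 43 L
Final concentration = 459/25/43 * 100 = 42.70%

42.70


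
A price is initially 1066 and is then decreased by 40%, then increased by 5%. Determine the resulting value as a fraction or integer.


Start: 1066
Step 1: decrease by 40% => multiply by 60/100
  1066 * 60/100 = 3198/5
Step 2: increase by 5% => multiply by 105/100
  3198/5 * 105/100 = 33579/50
Final value = 33579/50

33579/50


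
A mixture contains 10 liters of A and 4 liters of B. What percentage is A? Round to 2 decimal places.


Volume of A = 10 L
Volume of B = 4 L
Total volume = 10 + 4 = 14 L
Percentage of A = (10/14) * 100
= 71.43%

71.43


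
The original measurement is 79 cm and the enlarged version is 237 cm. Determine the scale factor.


Original length = 79 cm
Scaled length = 237 cm
Scale factor = 237 / 79
= 3

3


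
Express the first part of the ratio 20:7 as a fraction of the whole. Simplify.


Total parts = 20 + 7 = 27
First part fraction = 20/27
Simplify: 20/27 = 20/27

20/27


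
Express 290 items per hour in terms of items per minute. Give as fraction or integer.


Converting from per hour to per minute
Rate = 290 items per hour
Divide by 60: 290/60
= 29/6 items per minute

29/6


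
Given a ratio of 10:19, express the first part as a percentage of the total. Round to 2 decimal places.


Total parts = 10 + 19 = 29
First part fraction = 10/29
Percentage = (10/29) * 100
= 0.344828 * 100
= 34.48%

34.48


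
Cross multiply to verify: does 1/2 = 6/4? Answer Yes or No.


Cross multiply to check 1/2 = 6/4
Left cross product: 1 * 4 = 4
Right cross product: 2 * 6 = 12
4 != 12
Not equal, so proportions differ => No

No


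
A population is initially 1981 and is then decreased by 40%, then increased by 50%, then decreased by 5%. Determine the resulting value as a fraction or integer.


Start: 1981
Step 1: decrease by 40% => multiply by 60/100
  1981 * 60/100 = 5943/5
Step 2: increase by 50% => multiply by 150/100
  5943/5 * 150/100 = 17829/10
Step 3: decrease by 5% => multiply by 95/100
  17829/10 * 95/100 = 338751/200
Final value = 338751/200

338751/200


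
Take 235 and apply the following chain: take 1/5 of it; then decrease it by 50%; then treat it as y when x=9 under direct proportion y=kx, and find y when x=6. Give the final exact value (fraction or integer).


Start with 235.
Step 1: Take 1/5: 235 * 1/5 = 47
Step 2: Decrease by 50%: 47 * 50/100 = 47/2
Step 3: Direct prop: k = (47/2)/9; new y = k*6 = 47/2*6/9 = 47/3
Final result = 47/3

47/3


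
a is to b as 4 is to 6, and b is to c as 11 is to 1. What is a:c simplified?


Given a:b = 4:6 and b:c = 11:1
Make b consistent. Multiply first ratio by 11: a:b = 44:66
Multiply second ratio by 6: b:c = 66:6
Now b = 66 in both, so a:b:c = 44:66:6
Therefore a:c = 44:6
Simplify by GCD: a:c = 22:3

22:3


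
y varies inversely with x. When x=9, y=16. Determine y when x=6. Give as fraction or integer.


Inverse proportion: y = k/x
Find k: k = 9 * 16 = 144
Compute y at x=6: y = 144/6
y = 24

24


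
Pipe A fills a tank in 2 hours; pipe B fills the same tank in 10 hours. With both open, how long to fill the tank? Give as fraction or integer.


Rate of A = 1/2 job per hour
Rate of B = 1/10 job per hour
Combined rate = 1/2 + 1/10
Find common denominator: (10 + 2)/(2*10) = 12/20
Combined rate = 3/5 job per hour
Time together = 1 / (3/5) = 5/3 hours

5/3


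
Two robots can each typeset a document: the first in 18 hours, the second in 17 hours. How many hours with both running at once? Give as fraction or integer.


Rate of A = 1/18 job per hour
Rate of B = 1/17 job per hour
Combined rate = 1/18 + 1/17
Find common denominator: (17 + 18)/(18*17) = 35/306
Combined rate = 35/306 job per hour
Time together = 1 / (35/306) = 306/35 hours

306/35


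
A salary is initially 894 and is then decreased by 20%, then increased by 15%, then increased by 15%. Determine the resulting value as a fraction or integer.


Start: 894
Step 1: decrease by 20% => multiply by 80/100
  894 * 80/100 = 3576/5
Step 2: increase by 15% => multiply by 115/100
  3576/5 * 115/100 = 20562/25
Step 3: increase by 15% => multiply by 115/100
  20562/25 * 115/100 = 236463/250
Final value = 236463/250

236463/250


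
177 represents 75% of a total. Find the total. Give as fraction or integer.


Given: 177 is 75% of the whole
Set up: 177 = 75/100 * whole
whole = 177 * 100 / 75
whole = 17700 / 75
whole = 236

236


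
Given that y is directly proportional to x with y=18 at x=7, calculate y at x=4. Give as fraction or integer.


Direct proportion: y = kx
Find k: k = 18/7 = 18/7
Compute y at x=4: y = 18/7 * 4
y = 72/7

72/7


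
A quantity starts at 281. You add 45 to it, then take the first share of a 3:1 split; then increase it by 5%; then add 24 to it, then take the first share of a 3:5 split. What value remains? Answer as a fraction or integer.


Start with 281.
Step 1: Add 45: 281+45=326; split 3:1 first = 326*3/4 = 489/2
Step 2: Increase by 5%: 489/2 * 105/100 = 10269/40
Step 3: Add 24: 10269/40+24=11229/40; split 3:5 first = 11229/40*3/8 = 33687/320
Final result = 33687/320

33687/320


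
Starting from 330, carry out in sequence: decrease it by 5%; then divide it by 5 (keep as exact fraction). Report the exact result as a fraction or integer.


Start with 330.
Step 1: Decrease by 5%: 330 * 95/100 = 627/2
Step 2: Divide by 5: 627/2 / 5 = 627/10
Final result = 627/10

627/10


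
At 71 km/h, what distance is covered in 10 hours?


Using distance = speed * time
Speed = 71 km/h
Time = 10 hours
Distance = 71 * 10
= 710 km

710


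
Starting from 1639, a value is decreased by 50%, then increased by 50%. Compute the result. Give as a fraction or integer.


Start: 1639
Step 1: decrease by 50% => multiply by 50/100
  1639 * 50/100 = 1639/2
Step 2: increase by 50% => multiply by 150/100
  1639/2 * 150/100 = 4917/4
Final value = 4917/4

4917/4


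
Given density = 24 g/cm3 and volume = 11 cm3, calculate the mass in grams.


Using mass = density * volume
Density = 24 g/cm3
Volume = 11 cm3
Mass = 24 * 11
= 264 g

264


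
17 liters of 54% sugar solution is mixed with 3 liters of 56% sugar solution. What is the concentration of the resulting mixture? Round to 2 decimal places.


Solute in mixture 1 = 54% of 17 L = 17*54/100 = 459/50 L
Solute in mixture 2 = 56% of 3 L = 3*56/100 = 42/25 L
Total solute = 459/50 + 42/25 = 543/50 L
Total volume = 17 + 3 = 20 L
Final concentration = 543/50/20 * 100 = 54.30%

54.30


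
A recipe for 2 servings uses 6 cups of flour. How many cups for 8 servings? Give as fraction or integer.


Original: 6 cups for 2 servings
Target servings = 8
Scaling factor = 8/2
New amount = 6 * 8/2
= 48/2
= 24 cups

24


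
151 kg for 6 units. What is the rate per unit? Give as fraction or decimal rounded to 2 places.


Total kg = 151
Number of units = 6
Unit rate = 151 / 6
= 25.17 kg per unit

25.17


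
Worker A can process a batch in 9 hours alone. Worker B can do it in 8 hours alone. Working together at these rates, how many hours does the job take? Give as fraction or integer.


Rate of A = 1/9 job per hour
Rate of B = 1/8 job per hour
Combined rate = 1/9 + 1/8
Find common denominator: (8 + 9)/(9*8) = 17/72
Combined rate = 17/72 job per hour
Time together = 1 / (17/72) = 72/17 hours

72/17


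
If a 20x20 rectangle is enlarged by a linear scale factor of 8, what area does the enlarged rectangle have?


Original dimensions: 20 x 20
Enlargement factor = 8
New width = 20 * 8 = 160
New height = 20 * 8 = 160
New area = 160 * 160 = 25600

25600


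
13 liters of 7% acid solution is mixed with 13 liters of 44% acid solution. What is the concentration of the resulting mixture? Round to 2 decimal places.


Solute in mixture 1 = 7% of 13 L = 13*7/100 = 91/100 L
Solute in mixture 2 = 44% of 13 L = 13*44/100 = 143/25 L
Total solute = 91/100 + 143/25 = 663/100 L
Total volume = 13 + 13 = 26 L
Final concentration = 663/100/26 * 100 = 25.50%

25.50


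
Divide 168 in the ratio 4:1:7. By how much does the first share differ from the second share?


Total parts = 4 + 1 + 7 = 12
Value per part = 168 / 12 = 14
Shares: 4*14=56, 1*14=14, 7*14=98
First share = 56, second share = 14
Difference = |56 - 14| = 42

42


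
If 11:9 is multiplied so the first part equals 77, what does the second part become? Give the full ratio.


Original ratio: 11:9
First term target: 77
Scale factor = 77 / 11 = 7
Multiply second term: 9 * 7 = 63
Equivalent ratio = 77:63

77:63


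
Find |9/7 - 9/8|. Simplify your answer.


Simplify: 9/7 = 9/7 and 9/8 = 9/8
Find common denominator: LCD = 56
Convert: 72/56 and 63/56
Difference = |72 - 63|/56 = 9/56
Simplified = 9/56

9/56


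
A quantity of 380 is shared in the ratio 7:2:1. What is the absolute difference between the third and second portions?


Total parts = 7 + 2 + 1 = 10
Value per part = 380 / 10 = 38
Shares: 7*38=266, 2*38=76, 1*38=38
Third share = 38, second share = 76
Difference = |38 - 76| = 38

38


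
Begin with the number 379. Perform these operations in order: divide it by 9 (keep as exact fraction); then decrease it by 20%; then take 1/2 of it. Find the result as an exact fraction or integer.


Start with 379.
Step 1: Divide by 9: 379 / 9 = 379/9
Step 2: Decrease by 20%: 379/9 * 80/100 = 1516/45
Step 3: Take 1/2: 1516/45 * 1/2 = 758/45
Final result = 758/45

758/45


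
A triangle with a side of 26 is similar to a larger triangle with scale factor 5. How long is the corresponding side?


Similar triangles have proportional sides
Scale factor = 5
Smaller side = 26
Corresponding larger side = 26 * 5
= 130

130


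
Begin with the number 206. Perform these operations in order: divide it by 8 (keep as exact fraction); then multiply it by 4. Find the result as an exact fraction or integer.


Start with 206.
Step 1: Divide by 8: 206 / 8 = 103/4
Step 2: Multiply by 4: 103/4 * 4 = 103
Final result = 103

103


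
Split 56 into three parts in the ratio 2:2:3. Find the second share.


Ratio = 2:2:3
Total parts = 2 + 2 + 3 = 7
Value per part = 56 / 7 = 8
First share = 2 * 8 = 16
Middle share = 2 * 8 = 16
Third share = 3 * 8 = 24

16


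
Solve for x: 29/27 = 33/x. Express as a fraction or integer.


Setting up: 29/27 = 33/x
Cross multiply: 29 * x = 27 * 33
29x = 891
x = 891/29
x = 891/29

891/29


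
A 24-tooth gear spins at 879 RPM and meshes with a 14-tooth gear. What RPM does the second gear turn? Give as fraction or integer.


Gear ratio: teeth_A * RPM_A = teeth_B * RPM_B
24 * 879 = 14 * RPM_B
21096 = 14 * RPM_B
RPM_B = 21096 / 14
RPM_B = 10548/7

10548/7


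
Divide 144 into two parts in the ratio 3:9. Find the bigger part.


Total parts = 3 + 9 = 12
Value per part = 144 / 12 = 12
First share = 3 * 12 = 36
Second share = 9 * 12 = 108
Larger share = 108

108


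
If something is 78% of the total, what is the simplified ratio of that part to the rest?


Part = 78%, Remainder = 22%
Ratio = 78:22
GCD(78, 22) = 2
Simplify: 39:11 = 39:11

39:11


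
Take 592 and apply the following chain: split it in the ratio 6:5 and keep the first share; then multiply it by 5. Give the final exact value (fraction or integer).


Start with 592.
Step 1: Split 6:5, first share = 592 * 6/11 = 3552/11
Step 2: Multiply by 5: 3552/11 * 5 = 17760/11
Final result = 17760/11

17760/11


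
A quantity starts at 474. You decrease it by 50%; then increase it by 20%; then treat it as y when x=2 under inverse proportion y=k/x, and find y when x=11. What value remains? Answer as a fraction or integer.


Start with 474.
Step 1: Decrease by 50%: 474 * 50/100 = 237
Step 2: Increase by 20%: 237 * 120/100 = 1422/5
Step 3: Inverse prop: k = (1422/5)*2; new y = k/11 = 1422/5*2/11 = 2844/55
Final result = 2844/55

2844/55


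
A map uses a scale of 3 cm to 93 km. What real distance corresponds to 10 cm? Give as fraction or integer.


Map scale: 3 cm = 93 km
Measured distance on map = 10 cm
Set up proportion: 10 * 93 / 3
= 930 / 3
= 310 km

310


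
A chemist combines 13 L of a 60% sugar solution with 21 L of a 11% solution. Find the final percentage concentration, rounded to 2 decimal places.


Solute in mixture 1 = 60% of 13 L = 13*60/100 = 39/5 L
Solute in mixture 2 = 11% of 21 L = 21*11/100 = 231/100 L
Total solute = 39/5 + 231/100 = 1011/100 L
Total volume = 13 + 21 = 34 L
Final concentration = 1011/100/34 * 100 = 29.74%

29.74


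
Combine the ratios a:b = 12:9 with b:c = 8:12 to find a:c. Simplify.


Given a:b = 12:9 and b:c = 8:12
Make b consistent. Multiply first ratio by 8: a:b = 96:72
Multiply second ratio by 9: b:c = 72:108
Now b = 72 in both, so a:b:c = 96:72:108
Therefore a:c = 96:108
Simplify by GCD: a:c = 8:9

8:9


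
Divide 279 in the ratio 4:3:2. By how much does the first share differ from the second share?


Total parts = 4 + 3 + 2 = 9
Value per part = 279 / 9 = 31
Shares: 4*31=124, 3*31=93, 2*31=62
First share = 124, second share = 93
Difference = |124 - 93| = 31

31


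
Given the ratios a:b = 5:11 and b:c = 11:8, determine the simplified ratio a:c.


Given a:b = 5:11 and b:c = 11:8
Make b consistent. Multiply first ratio by 11: a:b = 55:121
Multiply second ratio by 11: b:c = 121:88
Now b = 121 in both, so a:b:c = 55:121:88
Therefore a:c = 55:88
Simplify by GCD: a:c = 5:8

5:8


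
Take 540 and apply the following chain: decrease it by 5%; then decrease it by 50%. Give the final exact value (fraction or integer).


Start with 540.
Step 1: Decrease by 5%: 540 * 95/100 = 513
Step 2: Decrease by 50%: 513 * 50/100 = 513/2
Final result = 513/2

513/2


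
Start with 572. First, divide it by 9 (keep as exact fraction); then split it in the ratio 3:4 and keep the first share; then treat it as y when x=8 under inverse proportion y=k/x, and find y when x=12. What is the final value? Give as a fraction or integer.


Start with 572.
Step 1: Divide by 9: 572 / 9 = 572/9
Step 2: Split 3:4, first share = 572/9 * 3/7 = 572/21
Step 3: Inverse prop: k = (572/21)*8; new y = k/12 = 572/21*8/12 = 1144/63
Final result = 1144/63

1144/63


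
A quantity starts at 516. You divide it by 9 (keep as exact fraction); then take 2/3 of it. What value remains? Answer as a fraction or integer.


Start with 516.
Step 1: Divide by 9: 516 / 9 = 172/3
Step 2: Take 2/3: 172/3 * 2/3 = 344/9
Final result = 344/9

344/9


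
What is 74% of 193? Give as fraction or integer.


Compute 74% of 193
Convert percentage: 74% = 74/100
Multiply: 193 * 74/100
= 14282/100
= 7141/50

7141/50


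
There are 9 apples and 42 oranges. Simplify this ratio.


Find GCD(9, 42)
GCD = 3
Divide both by 3: 9/3 = 3, 42/3 = 14
Simplified ratio = 3:14

3:14


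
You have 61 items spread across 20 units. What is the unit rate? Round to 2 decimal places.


Total items = 61
Number of units = 20
Unit rate = 61 / 20
= 3.05 items per unit

3.05


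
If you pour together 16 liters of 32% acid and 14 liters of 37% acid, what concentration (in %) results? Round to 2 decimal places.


Solute in mixture 1 = 32% of 16 L = 16*32/100 = 128/25 L
Solute in mixture 2 = 37% of 14 L = 14*37/100 = 259/50 L
Total solute = 128/25 + 259/50 = 103/10 L
Total volume = 16 + 14 = 30 L
Final concentration = 103/10/30 * 100 = 34.33%

34.33


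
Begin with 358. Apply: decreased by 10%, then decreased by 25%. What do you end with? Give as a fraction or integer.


Start: 358
Step 1: decrease by 10% => multiply by 90/100
  358 * 90/100 = 1611/5
Step 2: decrease by 25% => multiply by 75/100
  1611/5 * 75/100 = 4833/20
Final value = 4833/20

4833/20


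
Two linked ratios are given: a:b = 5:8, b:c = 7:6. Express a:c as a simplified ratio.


Given a:b = 5:8 and b:c = 7:6
Make b consistent. Multiply first ratio by 7: a:b = 35:56
Multiply second ratio by 8: b:c = 56:48
Now b = 56 in both, so a:b:c = 35:56:48
Therefore a:c = 35:48
Simplify by GCD: a:c = 35:48

35:48


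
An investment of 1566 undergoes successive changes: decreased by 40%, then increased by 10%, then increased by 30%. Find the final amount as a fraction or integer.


Start: 1566
Step 1: decrease by 40% => multiply by 60/100
  1566 * 60/100 = 4698/5
Step 2: increase by 10% => multiply by 110/100
  4698/5 * 110/100 = 25839/25
Step 3: increase by 30% => multiply by 130/100
  25839/25 * 130/100 = 335907/250
Final value = 335907/250

335907/250


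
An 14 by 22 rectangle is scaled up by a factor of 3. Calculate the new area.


Original dimensions: 14 x 22
Enlargement factor = 3
New width = 14 * 3 = 42
New height = 22 * 3 = 66
New area = 42 * 66 = 2772

2772


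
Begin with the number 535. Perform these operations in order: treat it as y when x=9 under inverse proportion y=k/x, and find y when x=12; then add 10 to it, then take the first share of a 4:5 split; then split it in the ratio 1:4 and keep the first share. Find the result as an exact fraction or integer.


Start with 535.
Step 1: Inverse prop: k = (535)*9; new y = k/12 = 535*9/12 = 1605/4
Step 2: Add 10: 1605/4+10=1645/4; split 4:5 first = 1645/4*4/9 = 1645/9
Step 3: Split 1:4, first share = 1645/9 * 1/5 = 329/9
Final result = 329/9

329/9


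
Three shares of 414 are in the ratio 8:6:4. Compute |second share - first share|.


Total parts = 8 + 6 + 4 = 18
Value per part = 414 / 18 = 23
Shares: 8*23=184, 6*23=138, 4*23=92
Second share = 138, first share = 184
Difference = |138 - 184| = 46

46


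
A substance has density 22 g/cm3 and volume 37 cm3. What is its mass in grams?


Using mass = density * volume
Density = 22 g/cm3
Volume = 37 cm3
Mass = 22 * 37
= 814 g

814


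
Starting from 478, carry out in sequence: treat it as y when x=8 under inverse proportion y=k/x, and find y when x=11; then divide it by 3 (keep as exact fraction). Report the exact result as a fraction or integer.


Start with 478.
Step 1: Inverse prop: k = (478)*8; new y = k/11 = 478*8/11 = 3824/11
Step 2: Divide by 3: 3824/11 / 3 = 3824/33
Final result = 3824/33

3824/33


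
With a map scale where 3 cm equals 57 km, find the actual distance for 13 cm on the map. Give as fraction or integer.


Map scale: 3 cm = 57 km
Measured distance on map = 13 cm
Set up proportion: 13 * 57 / 3
= 741 / 3
= 247 km

247


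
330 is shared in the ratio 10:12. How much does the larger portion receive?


Total parts = 10 + 12 = 22
Value per part = 330 / 22 = 15
First share = 10 * 15 = 150
Second share = 12 * 15 = 180
Larger share = 180

180


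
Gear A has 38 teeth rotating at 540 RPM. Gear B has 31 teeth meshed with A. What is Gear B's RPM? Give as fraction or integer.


Gear ratio: teeth_A * RPM_A = teeth_B * RPM_B
38 * 540 = 31 * RPM_B
20520 = 31 * RPM_B
RPM_B = 20520 / 31
RPM_B = 20520/31

20520/31


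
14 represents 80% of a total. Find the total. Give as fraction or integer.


Given: 14 is 80% of the whole
Set up: 14 = 80/100 * whole
whole = 14 * 100 / 80
whole = 1400 / 80
whole = 35/2

35/2


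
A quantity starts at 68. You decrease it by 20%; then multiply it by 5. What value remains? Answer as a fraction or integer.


Start with 68.
Step 1: Decrease by 20%: 68 * 80/100 = 272/5
Step 2: Multiply by 5: 272/5 * 5 = 272
Final result = 272

272


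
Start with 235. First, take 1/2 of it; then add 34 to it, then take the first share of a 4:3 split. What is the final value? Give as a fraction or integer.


Start with 235.
Step 1: Take 1/2: 235 * 1/2 = 235/2
Step 2: Add 34: 235/2+34=303/2; split 4:3 first = 303/2*4/7 = 606/7
Final result = 606/7

606/7


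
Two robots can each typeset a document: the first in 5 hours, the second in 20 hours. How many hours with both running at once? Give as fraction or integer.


Rate of A = 1/5 job per hour
Rate of B = 1/20 job per hour
Combined rate = 1/5 + 1/20
Find common denominator: (20 + 5)/(5*20) = 25/100
Combined rate = 1/4 job per hour
Time together = 1 / (1/4) = 4 hours

4


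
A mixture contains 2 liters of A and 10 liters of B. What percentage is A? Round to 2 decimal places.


Volume of A = 2 L
Volume of B = 10 L
Total volume = 2 + 10 = 12 L
Percentage of A = (2/12) * 100
= 16.67%

16.67


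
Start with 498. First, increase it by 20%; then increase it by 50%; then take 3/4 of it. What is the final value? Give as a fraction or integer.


Start with 498.
Step 1: Increase by 20%: 498 * 120/100 = 2988/5
Step 2: Increase by 50%: 2988/5 * 150/100 = 4482/5
Step 3: Take 3/4: 4482/5 * 3/4 = 6723/10
Final result = 6723/10

6723/10


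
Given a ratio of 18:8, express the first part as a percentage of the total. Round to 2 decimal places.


Total parts = 18 + 8 = 26
First part fraction = 18/26
Percentage = (18/26) * 100
= 0.692308 * 100
= 69.23%

69.23


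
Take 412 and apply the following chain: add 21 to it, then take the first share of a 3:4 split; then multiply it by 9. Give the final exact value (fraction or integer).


Start with 412.
Step 1: Add 21: 412+21=433; split 3:4 first = 433*3/7 = 1299/7
Step 2: Multiply by 9: 1299/7 * 9 = 11691/7
Final result = 11691/7

11691/7


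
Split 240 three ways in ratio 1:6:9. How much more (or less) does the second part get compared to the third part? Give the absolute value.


Total parts = 1 + 6 + 9 = 16
Value per part = 240 / 16 = 15
Shares: 1*15=15, 6*15=90, 9*15=135
Second share = 90, third share = 135
Difference = |90 - 135| = 45

45


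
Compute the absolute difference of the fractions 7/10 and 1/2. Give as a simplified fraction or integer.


Simplify: 7/10 = 7/10 and 1/2 = 1/2
Find common denominator: LCD = 10
Convert: 7/10 and 5/10
Difference = |7 - 5|/10 = 2/10
Simplified = 1/5

1/5


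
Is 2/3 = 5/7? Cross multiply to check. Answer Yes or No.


Cross multiply to check 2/3 = 5/7
Left cross product: 2 * 7 = 14
Right cross product: 3 * 5 = 15
14 != 15
Not equal, so proportions differ => No

No


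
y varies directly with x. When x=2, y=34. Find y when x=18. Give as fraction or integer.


Direct proportion: y = kx
Find k: k = 34/2 = 17
Compute y at x=18: y = 17 * 18
y = 306

306


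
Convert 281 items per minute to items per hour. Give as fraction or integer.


Converting from per minute to per hour
Rate = 281 items per minute
Multiply by 60: 281 * 60
= 16860 items per hour

16860


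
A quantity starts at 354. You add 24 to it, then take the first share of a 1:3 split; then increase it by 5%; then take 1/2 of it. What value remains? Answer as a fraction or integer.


Start with 354.
Step 1: Add 24: 354+24=378; split 1:3 first = 378*1/4 = 189/2
Step 2: Increase by 5%: 189/2 * 105/100 = 3969/40
Step 3: Take 1/2: 3969/40 * 1/2 = 3969/80
Final result = 3969/80

3969/80


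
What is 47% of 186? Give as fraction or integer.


Compute 47% of 186
Convert percentage: 47% = 47/100
Multiply: 186 * 47/100
= 8742/100
= 4371/50

4371/50


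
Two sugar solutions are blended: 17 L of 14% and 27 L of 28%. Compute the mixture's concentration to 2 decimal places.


Solute in mixture 1 = 14% of 17 L = 17*14/100 = 119/50 L
Solute in mixture 2 = 28% of 27 L = 27*28/100 = 189/25 L
Total solute = 119/50 + 189/25 = 497/50 L
Total volume = 17 + 27 = 44 L
Final concentration = 497/50/44 * 100 = 22.59%

22.59


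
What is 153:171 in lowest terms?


Find GCD(153, 171)
GCD = 9
Divide both by 9: 153/9 = 17, 171/9 = 19
Simplified ratio = 17:19

17:19


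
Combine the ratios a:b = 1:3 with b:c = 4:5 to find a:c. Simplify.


Given a:b = 1:3 and b:c = 4:5
Make b consistent. Multiply first ratio by 4: a:b = 4:12
Multiply second ratio by 3: b:c = 12:15
Now b = 12 in both, so a:b:c = 4:12:15
Therefore a:c = 4:15
Simplify by GCD: a:c = 4:15

4:15


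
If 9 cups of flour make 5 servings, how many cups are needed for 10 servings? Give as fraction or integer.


Original: 9 cups for 5 servings
Target servings = 10
Scaling factor = 10/5
New amount = 9 * 10/5
= 90/5
= 18 cups

18


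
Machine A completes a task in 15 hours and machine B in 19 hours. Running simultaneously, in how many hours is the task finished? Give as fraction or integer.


Rate of A = 1/15 job per hour
Rate of B = 1/19 job per hour
Combined rate = 1/15 + 1/19
Find common denominator: (19 + 15)/(15*19) = 34/285
Combined rate = 34/285 job per hour
Time together = 1 / (34/285) = 285/34 hours

285/34


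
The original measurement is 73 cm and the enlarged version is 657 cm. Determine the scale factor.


Original length = 73 cm
Scaled length = 657 cm
Scale factor = 657 / 73
= 9

9


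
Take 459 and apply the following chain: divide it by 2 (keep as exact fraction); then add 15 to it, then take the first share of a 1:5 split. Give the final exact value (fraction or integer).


Start with 459.
Step 1: Divide by 2: 459 / 2 = 459/2
Step 2: Add 15: 459/2+15=489/2; split 1:5 first = 489/2*1/6 = 163/4
Final result = 163/4

163/4


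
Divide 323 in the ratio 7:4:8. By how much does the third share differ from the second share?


Total parts = 7 + 4 + 8 = 19
Value per part = 323 / 19 = 17
Shares: 7*17=119, 4*17=68, 8*17=136
Third share = 136, second share = 68
Difference = |136 - 68| = 68

68


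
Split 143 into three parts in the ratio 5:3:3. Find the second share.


Ratio = 5:3:3
Total parts = 5 + 3 + 3 = 11
Value per part = 143 / 11 = 13
First share = 5 * 13 = 65
Middle share = 3 * 13 = 39
Third share = 3 * 13 = 39

39


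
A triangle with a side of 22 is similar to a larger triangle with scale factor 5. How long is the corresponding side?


Similar triangles have proportional sides
Scale factor = 5
Smaller side = 22
Corresponding larger side = 22 * 5
= 110

110


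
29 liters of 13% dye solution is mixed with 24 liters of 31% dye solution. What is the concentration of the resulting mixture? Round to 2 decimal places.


Solute in mixture 1 = 13% of 29 L = 29*13/100 = 377/100 L
Solute in mixture 2 = 31% of 24 L = 24*31/100 = 186/25 L
Total solute = 377/100 + 186/25 = 1121/100 L
Total volume = 29 + 24 = 53 L
Final concentration = 1121/100/53 * 100 = 21.15%

21.15


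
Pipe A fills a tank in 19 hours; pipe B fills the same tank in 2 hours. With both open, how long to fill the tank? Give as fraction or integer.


Rate of A = 1/19 job per hour
Rate of B = 1/2 job per hour
Combined rate = 1/19 + 1/2
Find common denominator: (2 + 19)/(19*2) = 21/38
Combined rate = 21/38 job per hour
Time together = 1 / (21/38) = 38/21 hours

38/21


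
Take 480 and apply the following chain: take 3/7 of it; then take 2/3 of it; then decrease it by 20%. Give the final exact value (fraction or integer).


Start with 480.
Step 1: Take 3/7: 480 * 3/7 = 1440/7
Step 2: Take 2/3: 1440/7 * 2/3 = 960/7
Step 3: Decrease by 20%: 960/7 * 80/100 = 768/7
Final result = 768/7

768/7


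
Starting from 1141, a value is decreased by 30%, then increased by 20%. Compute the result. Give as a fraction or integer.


Start: 1141
Step 1: decrease by 30% => multiply by 70/100
  1141 * 70/100 = 7987/10
Step 2: increase by 20% => multiply by 120/100
  7987/10 * 120/100 = 23961/25
Final value = 23961/25

23961/25


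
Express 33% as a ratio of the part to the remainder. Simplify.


Part = 33%, Remainder = 67%
Ratio = 33:67
GCD(33, 67) = 1
Simplify: 33:67 = 33:67

33:67


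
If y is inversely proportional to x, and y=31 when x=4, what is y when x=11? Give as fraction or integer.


Inverse proportion: y = k/x
Find k: k = 4 * 31 = 124
Compute y at x=11: y = 124/11
y = 124/11

124/11


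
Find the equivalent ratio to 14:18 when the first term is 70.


Original ratio: 14:18
First term target: 70
Scale factor = 70 / 14 = 5
Multiply second term: 18 * 5 = 90
Equivalent ratio = 70:90

70:90


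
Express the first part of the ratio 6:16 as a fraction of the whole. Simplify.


Total parts = 6 + 16 = 22
First part fraction = 6/22
Simplify: 6/22 = 3/11

3/11


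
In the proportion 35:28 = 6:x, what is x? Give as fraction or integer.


Setting up: 35/28 = 6/x
Cross multiply: 35 * x = 28 * 6
35x = 168
x = 168/35
x = 24/5

24/5


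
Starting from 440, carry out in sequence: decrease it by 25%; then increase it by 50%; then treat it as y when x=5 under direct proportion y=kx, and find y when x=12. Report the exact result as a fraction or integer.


Start with 440.
Step 1: Decrease by 25%: 440 * 75/100 = 330
Step 2: Increase by 50%: 330 * 150/100 = 495
Step 3: Direct prop: k = (495)/5; new y = k*12 = 495*12/5 = 1188
Final result = 1188

1188


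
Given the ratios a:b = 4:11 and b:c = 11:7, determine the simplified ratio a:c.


Given a:b = 4:11 and b:c = 11:7
Make b consistent. Multiply first ratio by 11: a:b = 44:121
Multiply second ratio by 11: b:c = 121:77
Now b = 121 in both, so a:b:c = 44:121:77
Therefore a:c = 44:77
Simplify by GCD: a:c = 4:7

4:7


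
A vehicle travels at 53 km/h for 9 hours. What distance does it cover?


Using distance = speed * time
Speed = 53 km/h
Time = 9 hours
Distance = 53 * 9
= 477 km

477


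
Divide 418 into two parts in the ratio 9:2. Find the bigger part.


Total parts = 9 + 2 = 11
Value per part = 418 / 11 = 38
First share = 9 * 38 = 342
Second share = 2 * 38 = 76
Larger share = 342

342


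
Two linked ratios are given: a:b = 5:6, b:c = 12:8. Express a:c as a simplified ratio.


Given a:b = 5:6 and b:c = 12:8
Make b consistent. Multiply first ratio by 12: a:b = 60:72
Multiply second ratio by 6: b:c = 72:48
Now b = 72 in both, so a:b:c = 60:72:48
Therefore a:c = 60:48
Simplify by GCD: a:c = 5:4

5:4


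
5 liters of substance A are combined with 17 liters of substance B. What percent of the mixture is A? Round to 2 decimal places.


Volume of A = 5 L
Volume of B = 17 L
Total volume = 5 + 17 = 22 L
Percentage of A = (5/22) * 100
= 22.73%

22.73


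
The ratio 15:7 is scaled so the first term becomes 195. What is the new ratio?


Original ratio: 15:7
First term target: 195
Scale factor = 195 / 15 = 13
Multiply second term: 7 * 13 = 91
Equivalent ratio = 195:91

195:91


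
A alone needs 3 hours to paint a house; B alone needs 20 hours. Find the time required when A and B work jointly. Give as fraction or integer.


Rate of A = 1/3 job per hour
Rate of B = 1/20 job per hour
Combined rate = 1/3 + 1/20
Find common denominator: (20 + 3)/(3*20) = 23/60
Combined rate = 23/60 job per hour
Time together = 1 / (23/60) = 60/23 hours

60/23


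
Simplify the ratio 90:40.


Find GCD(90, 40)
GCD = 10
Divide both by 10: 90/10 = 9, 40/10 = 4
Simplified ratio = 9:4

9:4


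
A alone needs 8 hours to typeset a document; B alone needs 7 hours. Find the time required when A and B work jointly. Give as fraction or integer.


Rate of A = 1/8 job per hour
Rate of B = 1/7 job per hour
Combined rate = 1/8 + 1/7
Find common denominator: (7 + 8)/(8*7) = 15/56
Combined rate = 15/56 job per hour
Time together = 1 / (15/56) = 56/15 hours

56/15


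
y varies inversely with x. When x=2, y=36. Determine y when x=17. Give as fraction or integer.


Inverse proportion: y = k/x
Find k: k = 2 * 36 = 72
Compute y at x=17: y = 72/17
y = 72/17

72/17


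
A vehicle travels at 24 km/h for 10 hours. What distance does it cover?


Using distance = speed * time
Speed = 24 km/h
Time = 10 hours
Distance = 24 * 10
= 240 km

240


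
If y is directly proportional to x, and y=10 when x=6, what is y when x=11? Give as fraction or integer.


Direct proportion: y = kx
Find k: k = 10/6 = 5/3
Compute y at x=11: y = 5/3 * 11
y = 55/3

55/3


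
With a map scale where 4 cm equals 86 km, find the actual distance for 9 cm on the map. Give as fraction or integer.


Map scale: 4 cm = 86 km
Measured distance on map = 9 cm
Set up proportion: 9 * 86 / 4
= 774 / 4
= 387/2 km

387/2


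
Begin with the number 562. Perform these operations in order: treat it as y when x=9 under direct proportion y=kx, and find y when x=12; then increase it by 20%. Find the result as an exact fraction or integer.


Start with 562.
Step 1: Direct prop: k = (562)/9; new y = k*12 = 562*12/9 = 2248/3
Step 2: Increase by 20%: 2248/3 * 120/100 = 4496/5
Final result = 4496/5

4496/5


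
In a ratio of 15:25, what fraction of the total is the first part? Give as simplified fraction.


Total parts = 15 + 25 = 40
First part fraction = 15/40
Simplify: 15/40 = 3/8

3/8


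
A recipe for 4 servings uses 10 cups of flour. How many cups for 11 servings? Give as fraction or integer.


Original: 10 cups for 4 servings
Target servings = 11
Scaling factor = 11/4
New amount = 10 * 11/4
= 110/4
= 55/2 cups

55/2


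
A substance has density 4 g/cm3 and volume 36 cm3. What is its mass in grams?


Using mass = density * volume
Density = 4 g/cm3
Volume = 36 cm3
Mass = 4 * 36
= 144 g

144


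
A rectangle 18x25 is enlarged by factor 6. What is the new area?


Original dimensions: 18 x 25
Enlargement factor = 6
New width = 18 * 6 = 108
New height = 25 * 6 = 150
New area = 108 * 150 = 16200

16200


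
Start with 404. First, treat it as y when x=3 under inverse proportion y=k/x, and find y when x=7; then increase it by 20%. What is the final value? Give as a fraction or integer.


Start with 404.
Step 1: Inverse prop: k = (404)*3; new y = k/7 = 404*3/7 = 1212/7
Step 2: Increase by 20%: 1212/7 * 120/100 = 7272/35
Final result = 7272/35

7272/35


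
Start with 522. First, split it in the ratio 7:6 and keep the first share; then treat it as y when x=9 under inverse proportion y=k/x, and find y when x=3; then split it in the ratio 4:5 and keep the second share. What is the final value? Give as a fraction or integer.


Start with 522.
Step 1: Split 7:6, first share = 522 * 7/13 = 3654/13
Step 2: Inverse prop: k = (3654/13)*9; new y = k/3 = 3654/13*9/3 = 10962/13
Step 3: Split 4:5, second share = 10962/13 * 5/9 = 6090/13
Final result = 6090/13

6090/13


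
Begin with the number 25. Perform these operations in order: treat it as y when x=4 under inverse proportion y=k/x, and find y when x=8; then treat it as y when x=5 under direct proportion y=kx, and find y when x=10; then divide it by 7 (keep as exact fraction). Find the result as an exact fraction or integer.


Start with 25.
Step 1: Inverse prop: k = (25)*4; new y = k/8 = 25*4/8 = 25/2
Step 2: Direct prop: k = (25/2)/5; new y = k*10 = 25/2*10/5 = 25
Step 3: Divide by 7: 25 / 7 = 25/7
Final result = 25/7

25/7


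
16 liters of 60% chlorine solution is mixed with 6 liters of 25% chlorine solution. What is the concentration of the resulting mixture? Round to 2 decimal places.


Solute in mixture 1 = 60% of 16 L = 16*60/100 = 48/5 L
Solute in mixture 2 = 25% of 6 L = 6*25/100 = 3/2 L
Total solute = 48/5 + 3/2 = 111/10 L
Total volume = 16 + 6 = 22 L
Final concentration = 111/10/22 * 100 = 50.45%

50.45


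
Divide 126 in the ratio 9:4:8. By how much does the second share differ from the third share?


Total parts = 9 + 4 + 8 = 21
Value per part = 126 / 21 = 6
Shares: 9*6=54, 4*6=24, 8*6=48
Second share = 24, third share = 48
Difference = |24 - 48| = 24

24


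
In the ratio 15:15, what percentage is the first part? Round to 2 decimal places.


Total parts = 15 + 15 = 30
First part fraction = 15/30
Percentage = (15/30) * 100
= 0.5 * 100
= 50.00%

50.00


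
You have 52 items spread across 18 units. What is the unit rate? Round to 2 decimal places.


Total items = 52
Number of units = 18
Unit rate = 52 / 18
= 2.89 items per unit

2.89


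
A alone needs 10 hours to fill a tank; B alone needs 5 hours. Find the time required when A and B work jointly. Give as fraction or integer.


Rate of A = 1/10 job per hour
Rate of B = 1/5 job per hour
Combined rate = 1/10 + 1/5
Find common denominator: (5 + 10)/(10*5) = 15/50
Combined rate = 3/10 job per hour
Time together = 1 / (3/10) = 10/3 hours

10/3


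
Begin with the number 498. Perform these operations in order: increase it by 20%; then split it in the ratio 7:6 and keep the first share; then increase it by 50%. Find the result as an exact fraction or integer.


Start with 498.
Step 1: Increase by 20%: 498 * 120/100 = 2988/5
Step 2: Split 7:6, first share = 2988/5 * 7/13 = 20916/65
Step 3: Increase by 50%: 20916/65 * 150/100 = 31374/65
Final result = 31374/65

31374/65


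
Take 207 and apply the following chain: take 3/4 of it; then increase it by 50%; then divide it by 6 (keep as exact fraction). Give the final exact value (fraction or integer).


Start with 207.
Step 1: Take 3/4: 207 * 3/4 = 621/4
Step 2: Increase by 50%: 621/4 * 150/100 = 1863/8
Step 3: Divide by 6: 1863/8 / 6 = 621/16
Final result = 621/16

621/16


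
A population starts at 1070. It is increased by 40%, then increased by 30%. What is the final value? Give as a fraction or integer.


Start: 1070
Step 1: increase by 40% => multiply by 140/100
  1070 * 140/100 = 1498
Step 2: increase by 30% => multiply by 130/100
  1498 * 130/100 = 9737/5
Final value = 9737/5

9737/5
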